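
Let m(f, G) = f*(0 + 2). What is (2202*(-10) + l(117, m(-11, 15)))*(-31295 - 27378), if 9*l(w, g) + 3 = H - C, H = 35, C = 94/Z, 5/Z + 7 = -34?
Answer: 6433729142/5 ≈ 1.2867e+9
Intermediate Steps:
Z = -5/41 (Z = 5/(-7 - 34) = 5/(-41) = 5*(-1/41) = -5/41 ≈ -0.12195)
m(f, G) = 2*f (m(f, G) = f*2 = 2*f)
C = -3854/5 (C = 94/(-5/41) = 94*(-41/5) = -3854/5 ≈ -770.80)
l(w, g) = 446/5 (l(w, g) = -⅓ + (35 - 1*(-3854/5))/9 = -⅓ + (35 + 3854/5)/9 = -⅓ + (⅑)*(4029/5) = -⅓ + 1343/15 = 446/5)
(2202*(-10) + l(117, m(-11, 15)))*(-31295 - 27378) = (2202*(-10) + 446/5)*(-31295 - 27378) = (-22020 + 446/5)*(-58673) = -109654/5*(-58673) = 6433729142/5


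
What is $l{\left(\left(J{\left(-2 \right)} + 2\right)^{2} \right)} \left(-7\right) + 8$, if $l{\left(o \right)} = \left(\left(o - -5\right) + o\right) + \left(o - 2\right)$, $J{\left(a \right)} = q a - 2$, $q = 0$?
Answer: $-13$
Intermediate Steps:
$J{\left(a \right)} = -2$ ($J{\left(a \right)} = 0 a - 2 = 0 - 2 = -2$)
$l{\left(o \right)} = 3 + 3 o$ ($l{\left(o \right)} = \left(\left(o + 5\right) + o\right) + \left(o - 2\right) = \left(\left(5 + o\right) + o\right) + \left(-2 + o\right) = \left(5 + 2 o\right) + \left(-2 + o\right) = 3 + 3 o$)
$l{\left(\left(J{\left(-2 \right)} + 2\right)^{2} \right)} \left(-7\right) + 8 = \left(3 + 3 \left(-2 + 2\right)^{2}\right) \left(-7\right) + 8 = \left(3 + 3 \cdot 0^{2}\right) \left(-7\right) + 8 = \left(3 + 3 \cdot 0\right) \left(-7\right) + 8 = \left(3 + 0\right) \left(-7\right) + 8 = 3 \left(-7\right) + 8 = -21 + 8 = -13$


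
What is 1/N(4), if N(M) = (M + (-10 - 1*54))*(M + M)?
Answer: -1/480 ≈ -0.0020833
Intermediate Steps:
N(M) = 2*M*(-64 + M) (N(M) = (M + (-10 - 54))*(2*M) = (M - 64)*(2*M) = (-64 + M)*(2*M) = 2*M*(-64 + M))
1/N(4) = 1/(2*4*(-64 + 4)) = 1/(2*4*(-60)) = 1/(-480) = -1/480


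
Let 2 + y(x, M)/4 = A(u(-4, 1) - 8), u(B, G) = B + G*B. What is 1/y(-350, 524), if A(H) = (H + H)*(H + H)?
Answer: 1/4088 ≈ 0.00024462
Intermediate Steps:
u(B, G) = B + B*G
A(H) = 4*H² (A(H) = (2*H)*(2*H) = 4*H²)
y(x, M) = 4088 (y(x, M) = -8 + 4*(4*(-4*(1 + 1) - 8)²) = -8 + 4*(4*(-4*2 - 8)²) = -8 + 4*(4*(-8 - 8)²) = -8 + 4*(4*(-16)²) = -8 + 4*(4*256) = -8 + 4*1024 = -8 + 4096 = 4088)
1/y(-350, 524) = 1/4088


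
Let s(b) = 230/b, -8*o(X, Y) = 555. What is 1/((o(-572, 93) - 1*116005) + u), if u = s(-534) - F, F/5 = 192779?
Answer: -2136/2306815505 ≈ -9.2595e-7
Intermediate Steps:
F = 963895 (F = 5*192779 = 963895)
o(X, Y) = -555/8 (o(X, Y) = -1/8*555 = -555/8)
u = -257360080/267 (u = 230/(-534) - 1*963895 = 230*(-1/534) - 963895 = -115/267 - 963895 = -257360080/267 ≈ -9.6390e+5)
1/((o(-572, 93) - 1*116005) + u) = 1/((-555/8 - 1*116005) - 257360080/267) = 1/((-555/8 - 116005) - 257360080/267) = 1/(-928595/8 - 257360080/267) = 1/(-2306815505/2136) = -2136/2306815505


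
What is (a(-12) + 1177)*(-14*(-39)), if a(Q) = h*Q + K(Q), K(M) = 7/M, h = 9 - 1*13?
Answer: 1337063/2 ≈ 6.6853e+5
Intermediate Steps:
h = -4 (h = 9 - 13 = -4)
a(Q) = -4*Q + 7/Q
(a(-12) + 1177)*(-14*(-39)) = ((-4*(-12) + 7/(-12)) + 1177)*(-14*(-39)) = ((48 + 7*(-1/12)) + 1177)*546 = ((48 - 7/12) + 1177)*546 = (569/12 + 1177)*546 = (14693/12)*546 = 1337063/2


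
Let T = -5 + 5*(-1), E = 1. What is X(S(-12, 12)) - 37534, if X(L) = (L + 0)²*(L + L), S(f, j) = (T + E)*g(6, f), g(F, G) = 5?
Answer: -219784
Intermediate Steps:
T = -10 (T = -5 - 5 = -10)
S(f, j) = -45 (S(f, j) = (-10 + 1)*5 = -9*5 = -45)
X(L) = 2*L³ (X(L) = L²*(2*L) = 2*L³)
X(S(-12, 12)) - 37534 = 2*(-45)³ - 37534 = 2*(-91125) - 37534 = -182250 - 37534 = -219784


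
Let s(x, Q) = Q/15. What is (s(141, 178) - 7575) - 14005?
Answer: -323522/15 ≈ -21568.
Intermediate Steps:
s(x, Q) = Q/15 (s(x, Q) = Q*(1/15) = Q/15)
(s(141, 178) - 7575) - 14005 = ((1/15)*178 - 7575) - 14005 = (178/15 - 7575) - 14005 = -113447/15 - 14005 = -323522/15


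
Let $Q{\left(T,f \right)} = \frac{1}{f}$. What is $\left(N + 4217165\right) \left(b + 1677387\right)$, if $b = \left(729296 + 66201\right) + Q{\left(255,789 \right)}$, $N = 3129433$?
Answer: $\frac{4777995865039082}{263} \approx 1.8167 \cdot 10^{13}$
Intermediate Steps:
$b = \frac{627647134}{789}$ ($b = \left(729296 + 66201\right) + \frac{1}{789} = 795497 + \frac{1}{789} = \frac{627647134}{789} \approx 7.955 \cdot 10^{5}$)
$\left(N + 4217165\right) \left(b + 1677387\right) = \left(3129433 + 4217165\right) \left(\frac{627647134}{789} + 1677387\right) = 7346598 \cdot \frac{1951105477}{789} = \frac{4777995865039082}{263}$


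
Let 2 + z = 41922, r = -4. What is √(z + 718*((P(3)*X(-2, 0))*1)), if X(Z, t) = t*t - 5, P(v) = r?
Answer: 2*√14070 ≈ 237.23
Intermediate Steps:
P(v) = -4
X(Z, t) = -5 + t² (X(Z, t) = t² - 5 = -5 + t²)
z = 41920 (z = -2 + 41922 = 41920)
√(z + 718*((P(3)*X(-2, 0))*1)) = √(41920 + 718*(-4*(-5 + 0²)*1)) = √(41920 + 718*(-4*(-5 + 0)*1)) = √(41920 + 718*(-4*(-5)*1)) = √(41920 + 718*(20*1)) = √(41920 + 718*20) = √(41920 + 14360) = √56280 = 2*√14070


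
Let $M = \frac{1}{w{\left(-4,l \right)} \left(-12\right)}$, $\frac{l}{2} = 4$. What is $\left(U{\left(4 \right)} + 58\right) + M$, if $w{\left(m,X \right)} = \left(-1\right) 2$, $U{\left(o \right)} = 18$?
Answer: $\frac{1825}{24} \approx 76.042$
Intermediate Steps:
$l = 8$ ($l = 2 \cdot 4 = 8$)
$w{\left(m,X \right)} = -2$
$M = \frac{1}{24}$ ($M = \frac{1}{\left(-2\right) \left(-12\right)} = \frac{1}{24} \approx 0.041667$)
$\left(U{\left(4 \right)} + 58\right) + M = \left(18 + 58\right) + \frac{1}{24} = 76 + \frac{1}{24} = \frac{1825}{24}$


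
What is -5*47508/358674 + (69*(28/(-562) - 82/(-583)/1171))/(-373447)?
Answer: -2836222019551923430/4282618517332328129 ≈ -0.66226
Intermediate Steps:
-5*47508/358674 + (69*(28/(-562) - 82/(-583)/1171))/(-373447) = -237540*1/358674 + (69*(28*(-1/562) - 82*(-1/583)*(1/1171)))*(-1/373447) = -39590/59779 + (69*(-14/281 + (82/583)*(1/1171)))*(-1/373447) = -39590/59779 + (69*(-14/281 + 82/682693))*(-1/373447) = -39590/59779 + (69*(-9534660/191836733))*(-1/373447) = -39590/59779 - 657891540/191836733*(-1/373447) = -39590/59779 + 657891540/71640852428651 = -2836222019551923430/4282618517332328129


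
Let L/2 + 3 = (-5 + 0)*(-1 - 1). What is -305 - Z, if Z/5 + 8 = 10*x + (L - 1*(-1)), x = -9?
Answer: 110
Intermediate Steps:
L = 14 (L = -6 + 2*((-5 + 0)*(-1 - 1)) = -6 + 2*(-5*(-2)) = -6 + 2*10 = -6 + 20 = 14)
Z = -415 (Z = -40 + 5*(10*(-9) + (14 - 1*(-1))) = -40 + 5*(-90 + (14 + 1)) = -40 + 5*(-90 + 15) = -40 + 5*(-75) = -40 - 375 = -415)
-305 - Z = -305 - 1*(-415) = -305 + 415 = 110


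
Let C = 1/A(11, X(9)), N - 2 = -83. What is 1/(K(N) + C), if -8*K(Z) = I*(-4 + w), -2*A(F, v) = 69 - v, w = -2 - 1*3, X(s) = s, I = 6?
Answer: 60/403 ≈ 0.14888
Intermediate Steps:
N = -81 (N = 2 - 83 = -81)
w = -5 (w = -2 - 3 = -5)
A(F, v) = -69/2 + v/2 (A(F, v) = -(69 - v)/2 = -69/2 + v/2)
K(Z) = 27/4 (K(Z) = -3*(-4 - 5)/4 = -3*(-9)/4 = -1/8*(-54) = 27/4)
C = -1/30 (C = 1/(-69/2 + (1/2)*9) = 1/(-69/2 + 9/2) = 1/(-30) = -1/30 ≈ -0.033333)
1/(K(N) + C) = 1/(27/4 - 1/30) = 1/(403/60) = 60/403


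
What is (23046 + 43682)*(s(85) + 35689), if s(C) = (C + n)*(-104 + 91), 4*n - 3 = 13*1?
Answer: 2304251296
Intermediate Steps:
n = 4 (n = ¾ + (13*1)/4 = ¾ + (¼)*13 = ¾ + 13/4 = 4)
s(C) = -52 - 13*C (s(C) = (C + 4)*(-104 + 91) = (4 + C)*(-13) = -52 - 13*C)
(23046 + 43682)*(s(85) + 35689) = (23046 + 43682)*((-52 - 13*85) + 35689) = 66728*((-52 - 1105) + 35689) = 66728*(-1157 + 35689) = 66728*34532 = 2304251296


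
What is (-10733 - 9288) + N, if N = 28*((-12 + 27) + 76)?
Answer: -17473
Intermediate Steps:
N = 2548 (N = 28*(15 + 76) = 28*91 = 2548)
(-10733 - 9288) + N = (-10733 - 9288) + 2548 = -20021 + 2548 = -17473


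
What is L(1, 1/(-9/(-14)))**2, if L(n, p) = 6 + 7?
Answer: 169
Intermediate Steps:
L(n, p) = 13
L(1, 1/(-9/(-14)))**2 = 13**2 = 169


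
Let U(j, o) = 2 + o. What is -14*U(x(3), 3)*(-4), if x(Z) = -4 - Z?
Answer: 280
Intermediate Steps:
-14*U(x(3), 3)*(-4) = -14*(2 + 3)*(-4) = -14*5*(-4) = -70*(-4) = 280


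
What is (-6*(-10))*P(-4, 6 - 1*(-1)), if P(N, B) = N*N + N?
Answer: 720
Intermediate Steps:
P(N, B) = N + N² (P(N, B) = N² + N = N + N²)
(-6*(-10))*P(-4, 6 - 1*(-1)) = (-6*(-10))*(-4*(1 - 4)) = 60*(-4*(-3)) = 60*12 = 720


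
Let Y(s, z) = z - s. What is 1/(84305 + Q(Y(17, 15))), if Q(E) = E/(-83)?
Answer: 83/6997317 ≈ 1.1862e-5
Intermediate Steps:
Q(E) = -E/83 (Q(E) = E*(-1/83) = -E/83)
1/(84305 + Q(Y(17, 15))) = 1/(84305 - (15 - 1*17)/83) = 1/(84305 - (15 - 17)/83) = 1/(84305 - 1/83*(-2)) = 1/(84305 + 2/83) = 1/(6997317/83) = 83/6997317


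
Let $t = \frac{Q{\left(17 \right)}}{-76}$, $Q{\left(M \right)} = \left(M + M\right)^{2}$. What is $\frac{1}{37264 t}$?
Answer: $- \frac{19}{10769296} \approx -1.7643 \cdot 10^{-6}$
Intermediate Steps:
$Q{\left(M \right)} = 4 M^{2}$ ($Q{\left(M \right)} = \left(2 M\right)^{2} = 4 M^{2}$)
$t = - \frac{289}{19}$ ($t = \frac{4 \cdot 17^{2}}{-76} = - \frac{4 \cdot 289}{76} = \left(- \frac{1}{76}\right) 1156 = - \frac{289}{19} \approx -15.211$)
$\frac{1}{37264 t} = \frac{1}{37264 \left(- \frac{289}{19}\right)} = \frac{1}{37264} \left(- \frac{19}{289}\right) = - \frac{19}{10769296}$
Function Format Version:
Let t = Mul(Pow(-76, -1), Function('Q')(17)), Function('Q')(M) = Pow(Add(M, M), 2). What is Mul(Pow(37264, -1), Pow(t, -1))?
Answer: Rational(-19, 10769296) ≈ -1.7643e-6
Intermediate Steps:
Function('Q')(M) = Mul(4, Pow(M, 2)) (Function('Q')(M) = Pow(Mul(2, M), 2) = Mul(4, Pow(M, 2)))
t = Rational(-289, 19) (t = Mul(Pow(-76, -1), Mul(4, Pow(17, 2))) = Mul(Rational(-1, 76), Mul(4, 289)) = Mul(Rational(-1, 76), 1156) = Rational(-289, 19) ≈ -15.211)
Mul(Pow(37264, -1), Pow(t, -1)) = Mul(Pow(37264, -1), Pow(Rational(-289, 19), -1)) = Mul(Rational(1, 37264), Rational(-19, 289)) = Rational(-19, 10769296)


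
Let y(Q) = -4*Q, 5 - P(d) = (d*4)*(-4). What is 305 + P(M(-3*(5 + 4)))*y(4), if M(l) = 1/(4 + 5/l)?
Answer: 16263/103 ≈ 157.89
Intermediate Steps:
P(d) = 5 + 16*d (P(d) = 5 - d*4*(-4) = 5 - 4*d*(-4) = 5 - (-16)*d = 5 + 16*d)
305 + P(M(-3*(5 + 4)))*y(4) = 305 + (5 + 16*((-3*(5 + 4))/(5 + 4*(-3*(5 + 4)))))*(-4*4) = 305 + (5 + 16*((-3*9)/(5 + 4*(-3*9))))*(-16) = 305 + (5 + 16*(-27/(5 + 4*(-27))))*(-16) = 305 + (5 + 16*(-27/(5 - 108)))*(-16) = 305 + (5 + 16*(-27/(-103)))*(-16) = 305 + (5 + 16*(-27*(-1/103)))*(-16) = 305 + (5 + 16*(27/103))*(-16) = 305 + (5 + 432/103)*(-16) = 305 + (947/103)*(-16) = 305 - 15152/103 = 16263/103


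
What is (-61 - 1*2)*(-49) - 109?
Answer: 2978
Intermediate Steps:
(-61 - 1*2)*(-49) - 109 = (-61 - 2)*(-49) - 109 = -63*(-49) - 109 = 3087 - 109 = 2978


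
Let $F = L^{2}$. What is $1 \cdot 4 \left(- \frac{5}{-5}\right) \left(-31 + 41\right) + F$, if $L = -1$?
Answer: $41$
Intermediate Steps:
$F = 1$ ($F = \left(-1\right)^{2} = 1$)
$1 \cdot 4 \left(- \frac{5}{-5}\right) \left(-31 + 41\right) + F = 1 \cdot 4 \left(- \frac{5}{-5}\right) \left(-31 + 41\right) + 1 = 4 \left(\left(-5\right) \left(- \frac{1}{5}\right)\right) 10 + 1 = 4 \cdot 1 \cdot 10 + 1 = 4 \cdot 10 + 1 = 40 + 1 = 41$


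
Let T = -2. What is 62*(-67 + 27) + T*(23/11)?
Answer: -27326/11 ≈ -2484.2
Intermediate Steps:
62*(-67 + 27) + T*(23/11) = 62*(-67 + 27) - 46/11 = 62*(-40) - 46/11 = -2480 - 2*23/11 = -2480 - 46/11 = -27326/11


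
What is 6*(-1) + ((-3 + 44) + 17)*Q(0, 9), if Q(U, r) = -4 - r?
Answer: -760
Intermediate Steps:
6*(-1) + ((-3 + 44) + 17)*Q(0, 9) = 6*(-1) + ((-3 + 44) + 17)*(-4 - 1*9) = -6 + (41 + 17)*(-4 - 9) = -6 + 58*(-13) = -6 - 754 = -760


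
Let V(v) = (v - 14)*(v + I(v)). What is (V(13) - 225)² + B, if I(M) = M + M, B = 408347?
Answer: 478043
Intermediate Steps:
I(M) = 2*M
V(v) = 3*v*(-14 + v) (V(v) = (v - 14)*(v + 2*v) = (-14 + v)*(3*v) = 3*v*(-14 + v))
(V(13) - 225)² + B = (3*13*(-14 + 13) - 225)² + 408347 = (3*13*(-1) - 225)² + 408347 = (-39 - 225)² + 408347 = (-264)² + 408347 = 69696 + 408347 = 478043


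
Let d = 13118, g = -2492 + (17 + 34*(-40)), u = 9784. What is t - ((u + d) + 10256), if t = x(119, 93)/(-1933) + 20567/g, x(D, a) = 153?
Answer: -245842420456/7413055 ≈ -33163.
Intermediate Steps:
g = -3835 (g = -2492 + (17 - 1360) = -2492 - 1343 = -3835)
t = -40342766/7413055 (t = 153/(-1933) + 20567/(-3835) = 153*(-1/1933) + 20567*(-1/3835) = -153/1933 - 20567/3835 = -40342766/7413055 ≈ -5.4421)
t - ((u + d) + 10256) = -40342766/7413055 - ((9784 + 13118) + 10256) = -40342766/7413055 - (22902 + 10256) = -40342766/7413055 - 1*33158 = -40342766/7413055 - 33158 = -245842420456/7413055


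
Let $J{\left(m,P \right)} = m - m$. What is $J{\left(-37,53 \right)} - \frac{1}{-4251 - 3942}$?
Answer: $\frac{1}{8193} \approx 0.00012206$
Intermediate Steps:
$J{\left(m,P \right)} = 0$
$J{\left(-37,53 \right)} - \frac{1}{-4251 - 3942} = 0 - \frac{1}{-4251 - 3942} = 0 - \frac{1}{-8193} = 0 - - \frac{1}{8193} = 0 + \frac{1}{8193} = \frac{1}{8193}$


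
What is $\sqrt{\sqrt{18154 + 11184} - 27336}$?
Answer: $\sqrt{-27336 + \sqrt{29338}} \approx 164.82 i$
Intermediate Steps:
$\sqrt{\sqrt{18154 + 11184} - 27336} = \sqrt{\sqrt{29338} - 27336} = \sqrt{-27336 + \sqrt{29338}}$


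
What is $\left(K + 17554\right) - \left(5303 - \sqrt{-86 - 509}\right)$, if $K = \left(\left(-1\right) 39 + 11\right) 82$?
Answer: $9955 + i \sqrt{595} \approx 9955.0 + 24.393 i$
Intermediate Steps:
$K = -2296$ ($K = \left(-39 + 11\right) 82 = \left(-28\right) 82 = -2296$)
$\left(K + 17554\right) - \left(5303 - \sqrt{-86 - 509}\right) = \left(-2296 + 17554\right) - \left(5303 - \sqrt{-86 - 509}\right) = 15258 - \left(5303 - \sqrt{-595}\right) = 15258 - \left(5303 - i \sqrt{595}\right) = 9955 + i \sqrt{595}$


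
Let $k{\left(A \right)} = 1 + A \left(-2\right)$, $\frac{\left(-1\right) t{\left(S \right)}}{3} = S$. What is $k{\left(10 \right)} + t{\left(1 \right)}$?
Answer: $-22$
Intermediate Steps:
$t{\left(S \right)} = - 3 S$
$k{\left(A \right)} = 1 - 2 A$
$k{\left(10 \right)} + t{\left(1 \right)} = \left(1 - 20\right) - 3 = -19 - 3 = -22$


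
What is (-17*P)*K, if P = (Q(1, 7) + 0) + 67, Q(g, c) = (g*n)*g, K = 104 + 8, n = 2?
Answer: -131376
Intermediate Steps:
K = 112
Q(g, c) = 2*g² (Q(g, c) = (g*2)*g = (2*g)*g = 2*g²)
P = 69 (P = (2*1² + 0) + 67 = (2*1 + 0) + 67 = (2 + 0) + 67 = 2 + 67 = 69)
(-17*P)*K = -17*69*112 = -1173*112 = -131376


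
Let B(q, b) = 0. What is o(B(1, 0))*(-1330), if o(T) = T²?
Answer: 0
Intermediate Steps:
o(B(1, 0))*(-1330) = 0²*(-1330) = 0*(-1330) = 0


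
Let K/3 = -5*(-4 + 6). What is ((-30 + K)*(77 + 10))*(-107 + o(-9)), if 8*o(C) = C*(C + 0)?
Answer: 1011375/2 ≈ 5.0569e+5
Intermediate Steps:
K = -30 (K = 3*(-5*(-4 + 6)) = 3*(-5*2) = 3*(-10) = -30)
o(C) = C²/8 (o(C) = (C*(C + 0))/8 = (C*C)/8 = C²/8)
((-30 + K)*(77 + 10))*(-107 + o(-9)) = ((-30 - 30)*(77 + 10))*(-107 + (⅛)*(-9)²) = (-60*87)*(-107 + (⅛)*81) = -5220*(-107 + 81/8) = -5220*(-775/8) = 1011375/2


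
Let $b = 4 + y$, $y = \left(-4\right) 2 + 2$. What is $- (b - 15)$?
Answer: $17$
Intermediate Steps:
$y = -6$ ($y = -8 + 2 = -6$)
$b = -2$ ($b = 4 - 6 = -2$)
$- (b - 15) = - (-2 - 15) = \left(-1\right) \left(-17\right) = 17$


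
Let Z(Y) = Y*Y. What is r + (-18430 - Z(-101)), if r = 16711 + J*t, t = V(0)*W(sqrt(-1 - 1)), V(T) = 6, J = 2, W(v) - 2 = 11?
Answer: -11764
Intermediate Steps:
W(v) = 13 (W(v) = 2 + 11 = 13)
Z(Y) = Y**2
t = 78 (t = 6*13 = 78)
r = 16867 (r = 16711 + 2*78 = 16711 + 156 = 16867)
r + (-18430 - Z(-101)) = 16867 + (-18430 - 1*(-101)**2) = 16867 + (-18430 - 1*10201) = 16867 + (-18430 - 10201) = 16867 - 28631 = -11764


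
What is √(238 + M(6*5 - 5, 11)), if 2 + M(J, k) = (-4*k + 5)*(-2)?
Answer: √314 ≈ 17.720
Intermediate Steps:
M(J, k) = -12 + 8*k (M(J, k) = -2 + (-4*k + 5)*(-2) = -2 + (5 - 4*k)*(-2) = -2 + (-10 + 8*k) = -12 + 8*k)
√(238 + M(6*5 - 5, 11)) = √(238 + (-12 + 8*11)) = √(238 + (-12 + 88)) = √(238 + 76) = √314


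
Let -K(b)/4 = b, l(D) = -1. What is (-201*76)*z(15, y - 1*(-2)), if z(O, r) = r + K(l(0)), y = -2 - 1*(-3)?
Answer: -106932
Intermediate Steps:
K(b) = -4*b
y = 1 (y = -2 + 3 = 1)
z(O, r) = 4 + r (z(O, r) = r - 4*(-1) = r + 4 = 4 + r)
(-201*76)*z(15, y - 1*(-2)) = (-201*76)*(4 + (1 - 1*(-2))) = -15276*(4 + (1 + 2)) = -15276*(4 + 3) = -15276*7 = -106932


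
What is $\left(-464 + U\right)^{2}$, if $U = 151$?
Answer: $97969$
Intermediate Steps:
$\left(-464 + U\right)^{2} = \left(-464 + 151\right)^{2} = \left(-313\right)^{2} = 97969$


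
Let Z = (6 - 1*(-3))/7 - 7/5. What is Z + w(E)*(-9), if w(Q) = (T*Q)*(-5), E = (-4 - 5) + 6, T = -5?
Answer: 23621/35 ≈ 674.89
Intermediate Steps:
E = -3 (E = -9 + 6 = -3)
w(Q) = 25*Q (w(Q) = -5*Q*(-5) = 25*Q)
Z = -4/35 (Z = (6 + 3)*(⅐) - 7*⅕ = 9*(⅐) - 7/5 = 9/7 - 7/5 = -4/35 ≈ -0.11429)
Z + w(E)*(-9) = -4/35 + (25*(-3))*(-9) = -4/35 - 75*(-9) = -4/35 + 675 = 23621/35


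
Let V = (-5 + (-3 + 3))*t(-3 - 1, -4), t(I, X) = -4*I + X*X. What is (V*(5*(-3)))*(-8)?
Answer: -19200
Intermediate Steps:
t(I, X) = X² - 4*I (t(I, X) = -4*I + X² = X² - 4*I)
V = -160 (V = (-5 + (-3 + 3))*((-4)² - 4*(-3 - 1)) = (-5 + 0)*(16 - 4*(-4)) = -5*(16 + 16) = -5*32 = -160)
(V*(5*(-3)))*(-8) = -800*(-3)*(-8) = -160*(-15)*(-8) = 2400*(-8) = -19200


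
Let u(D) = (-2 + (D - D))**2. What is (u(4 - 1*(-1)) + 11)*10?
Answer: 150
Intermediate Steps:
u(D) = 4 (u(D) = (-2 + 0)**2 = (-2)**2 = 4)
(u(4 - 1*(-1)) + 11)*10 = (4 + 11)*10 = 15*10 = 150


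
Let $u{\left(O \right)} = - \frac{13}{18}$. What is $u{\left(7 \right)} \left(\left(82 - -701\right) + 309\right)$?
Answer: $- \frac{2366}{3} \approx -788.67$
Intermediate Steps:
$u{\left(O \right)} = - \frac{13}{18}$ ($u{\left(O \right)} = \left(-13\right) \frac{1}{18} = - \frac{13}{18}$)
$u{\left(7 \right)} \left(\left(82 - -701\right) + 309\right) = - \frac{13 \left(\left(82 - -701\right) + 309\right)}{18} = - \frac{13 \left(\left(82 + 701\right) + 309\right)}{18} = - \frac{13 \left(783 + 309\right)}{18} = \left(- \frac{13}{18}\right) 1092 = - \frac{2366}{3}$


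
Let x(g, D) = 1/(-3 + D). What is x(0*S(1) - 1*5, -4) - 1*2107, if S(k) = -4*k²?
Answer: -14750/7 ≈ -2107.1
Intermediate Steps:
x(0*S(1) - 1*5, -4) - 1*2107 = 1/(-3 - 4) - 1*2107 = 1/(-7) - 2107 = -⅐ - 2107 = -14750/7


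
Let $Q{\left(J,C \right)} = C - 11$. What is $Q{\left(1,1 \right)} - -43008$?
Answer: $42998$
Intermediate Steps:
$Q{\left(J,C \right)} = -11 + C$
$Q{\left(1,1 \right)} - -43008 = \left(-11 + 1\right) - -43008 = -10 + 43008 = 42998$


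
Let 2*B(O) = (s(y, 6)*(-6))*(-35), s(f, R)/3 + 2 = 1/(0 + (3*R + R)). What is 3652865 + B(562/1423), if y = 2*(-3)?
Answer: 29217985/8 ≈ 3.6522e+6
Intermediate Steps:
y = -6
s(f, R) = -6 + 3/(4*R) (s(f, R) = -6 + 3/(0 + (3*R + R)) = -6 + 3/(0 + 4*R) = -6 + 3/((4*R)) = -6 + 3*(1/(4*R)) = -6 + 3/(4*R))
B(O) = -4935/8 (B(O) = (((-6 + (¾)/6)*(-6))*(-35))/2 = (((-6 + (¾)*(⅙))*(-6))*(-35))/2 = (((-6 + ⅛)*(-6))*(-35))/2 = (-47/8*(-6)*(-35))/2 = ((141/4)*(-35))/2 = (½)*(-4935/4) = -4935/8)
3652865 + B(562/1423) = 3652865 - 4935/8 = 29217985/8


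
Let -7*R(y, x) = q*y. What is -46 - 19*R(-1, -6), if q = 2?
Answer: -360/7 ≈ -51.429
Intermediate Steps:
R(y, x) = -2*y/7
-46 - 19*R(-1, -6) = -46 - (-38)*(-1)/7 = -46 - 19*2/7 = -46 - 38/7 = -360/7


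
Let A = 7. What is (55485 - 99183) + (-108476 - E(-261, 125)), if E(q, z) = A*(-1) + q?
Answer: -151906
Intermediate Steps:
E(q, z) = -7 + q (E(q, z) = 7*(-1) + q = -7 + q)
(55485 - 99183) + (-108476 - E(-261, 125)) = (55485 - 99183) + (-108476 - (-7 - 261)) = -43698 + (-108476 - 1*(-268)) = -43698 + (-108476 + 268) = -43698 - 108208 = -151906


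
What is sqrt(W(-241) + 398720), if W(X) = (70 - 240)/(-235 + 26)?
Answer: 5*sqrt(696660954)/209 ≈ 631.44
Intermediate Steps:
W(X) = 170/209 (W(X) = -170/(-209) = -170*(-1/209) = 170/209)
sqrt(W(-241) + 398720) = sqrt(170/209 + 398720) = sqrt(83332650/209) = 5*sqrt(696660954)/209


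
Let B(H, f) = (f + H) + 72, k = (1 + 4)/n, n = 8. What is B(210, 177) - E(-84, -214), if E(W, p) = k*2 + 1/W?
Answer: 9613/21 ≈ 457.76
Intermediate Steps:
k = 5/8 (k = (1 + 4)/8 = 5*(⅛) = 5/8 ≈ 0.62500)
B(H, f) = 72 + H + f (B(H, f) = (H + f) + 72 = 72 + H + f)
E(W, p) = 5/4 + 1/W (E(W, p) = (5/8)*2 + 1/W = 5/4 + 1/W)
B(210, 177) - E(-84, -214) = (72 + 210 + 177) - (5/4 + 1/(-84)) = 459 - (5/4 - 1/84) = 459 - 1*26/21 = 459 - 26/21 = 9613/21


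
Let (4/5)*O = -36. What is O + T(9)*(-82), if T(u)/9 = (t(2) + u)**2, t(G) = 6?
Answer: -166095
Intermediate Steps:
O = -45 (O = (5/4)*(-36) = -45)
T(u) = 9*(6 + u)**2
O + T(9)*(-82) = -45 + (9*(6 + 9)**2)*(-82) = -45 + (9*15**2)*(-82) = -45 + (9*225)*(-82) = -45 + 2025*(-82) = -45 - 166050 = -166095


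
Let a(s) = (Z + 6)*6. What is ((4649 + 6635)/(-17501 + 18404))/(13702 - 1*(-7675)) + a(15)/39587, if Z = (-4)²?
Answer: 427821800/109166417571 ≈ 0.0039190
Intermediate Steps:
Z = 16
a(s) = 132 (a(s) = (16 + 6)*6 = 22*6 = 132)
((4649 + 6635)/(-17501 + 18404))/(13702 - 1*(-7675)) + a(15)/39587 = ((4649 + 6635)/(-17501 + 18404))/(13702 - 1*(-7675)) + 132/39587 = (11284/903)/(13702 + 7675) + 132*(1/39587) = (11284*(1/903))/21377 + 132/39587 = (1612/129)*(1/21377) + 132/39587 = 1612/2757633 + 132/39587 = 427821800/109166417571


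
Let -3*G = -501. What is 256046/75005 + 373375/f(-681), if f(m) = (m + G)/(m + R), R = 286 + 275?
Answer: 240052188046/2753755 ≈ 87173.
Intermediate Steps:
R = 561
G = 167 (G = -⅓*(-501) = 167)
f(m) = (167 + m)/(561 + m) (f(m) = (m + 167)/(m + 561) = (167 + m)/(561 + m))
256046/75005 + 373375/f(-681) = 256046/75005 + 373375/(((167 - 681)/(561 - 681))) = 256046*(1/75005) + 373375/((-514/(-120))) = 36578/10715 + 373375/((-1/120*(-514))) = 36578/10715 + 373375/(257/60) = 36578/10715 + 373375*(60/257) = 36578/10715 + 22402500/257 = 240052188046/2753755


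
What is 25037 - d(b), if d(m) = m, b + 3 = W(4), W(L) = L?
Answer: 25036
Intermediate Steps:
b = 1 (b = -3 + 4 = 1)
25037 - d(b) = 25037 - 1*1 = 25037 - 1 = 25036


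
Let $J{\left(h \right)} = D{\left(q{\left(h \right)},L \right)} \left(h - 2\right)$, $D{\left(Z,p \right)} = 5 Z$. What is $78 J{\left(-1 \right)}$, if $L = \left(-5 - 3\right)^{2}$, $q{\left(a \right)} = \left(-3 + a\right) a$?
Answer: $-4680$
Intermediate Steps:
$q{\left(a \right)} = a \left(-3 + a\right)$
$L = 64$ ($L = \left(-8\right)^{2} = 64$)
$J{\left(h \right)} = 5 h \left(-3 + h\right) \left(-2 + h\right)$ ($J{\left(h \right)} = 5 h \left(-3 + h\right) \left(h - 2\right) = 5 h \left(-3 + h\right) \left(-2 + h\right)$)
$78 J{\left(-1 \right)} = 78 \cdot 5 \left(-1\right) \left(-3 - 1\right) \left(-2 - 1\right) = 78 \cdot 5 \left(-1\right) \left(-4\right) \left(-3\right) = 78 \left(-60\right) = -4680$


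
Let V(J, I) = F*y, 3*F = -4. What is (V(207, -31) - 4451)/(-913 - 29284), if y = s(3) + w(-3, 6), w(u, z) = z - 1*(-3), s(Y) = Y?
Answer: 4467/30197 ≈ 0.14793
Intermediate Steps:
w(u, z) = 3 + z (w(u, z) = z + 3 = 3 + z)
F = -4/3 (F = (1/3)*(-4) = -4/3 ≈ -1.3333)
y = 12 (y = 3 + (3 + 6) = 3 + 9 = 12)
V(J, I) = -16 (V(J, I) = -4/3*12 = -16)
(V(207, -31) - 4451)/(-913 - 29284) = (-16 - 4451)/(-913 - 29284) = -4467/(-30197) = -4467*(-1/30197) = 4467/30197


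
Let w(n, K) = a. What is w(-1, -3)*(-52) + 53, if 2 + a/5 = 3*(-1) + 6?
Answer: -207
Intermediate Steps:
a = 5 (a = -10 + 5*(3*(-1) + 6) = -10 + 5*(-3 + 6) = -10 + 5*3 = -10 + 15 = 5)
w(n, K) = 5
w(-1, -3)*(-52) + 53 = 5*(-52) + 53 = -260 + 53 = -207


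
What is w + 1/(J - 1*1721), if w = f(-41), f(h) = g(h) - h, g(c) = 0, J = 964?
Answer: 31036/757 ≈ 40.999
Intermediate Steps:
f(h) = -h (f(h) = 0 - h = -h)
w = 41 (w = -1*(-41) = 41)
w + 1/(J - 1*1721) = 41 + 1/(964 - 1*1721) = 41 + 1/(964 - 1721) = 41 + 1/(-757) = 41 - 1/757 = 31036/757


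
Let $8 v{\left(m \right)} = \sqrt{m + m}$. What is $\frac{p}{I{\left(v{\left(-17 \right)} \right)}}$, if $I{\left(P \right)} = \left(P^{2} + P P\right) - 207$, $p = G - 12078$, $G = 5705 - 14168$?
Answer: $\frac{328656}{3329} \approx 98.725$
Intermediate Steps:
$G = -8463$
$v{\left(m \right)} = \frac{\sqrt{2} \sqrt{m}}{8}$ ($v{\left(m \right)} = \frac{\sqrt{m + m}}{8} = \frac{\sqrt{2 m}}{8} = \frac{\sqrt{2} \sqrt{m}}{8}$)
$p = -20541$ ($p = -8463 - 12078 = -20541$)
$I{\left(P \right)} = -207 + 2 P^{2}$ ($I{\left(P \right)} = \left(P^{2} + P^{2}\right) - 207 = 2 P^{2} - 207 = -207 + 2 P^{2}$)
$\frac{p}{I{\left(v{\left(-17 \right)} \right)}} = - \frac{20541}{-207 + 2 \left(\frac{\sqrt{2} \sqrt{-17}}{8}\right)^{2}} = - \frac{20541}{-207 + 2 \left(\frac{\sqrt{2} i \sqrt{17}}{8}\right)^{2}} = - \frac{20541}{-207 + 2 \left(\frac{i \sqrt{34}}{8}\right)^{2}} = - \frac{20541}{-207 + 2 \left(- \frac{17}{32}\right)} = - \frac{20541}{-207 - \frac{17}{16}} = - \frac{20541}{- \frac{3329}{16}} = \left(-20541\right) \left(- \frac{16}{3329}\right) = \frac{328656}{3329}$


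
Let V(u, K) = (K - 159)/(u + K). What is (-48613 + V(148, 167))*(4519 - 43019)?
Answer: 16844395700/9 ≈ 1.8716e+9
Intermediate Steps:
V(u, K) = (-159 + K)/(K + u)
(-48613 + V(148, 167))*(4519 - 43019) = (-48613 + (-159 + 167)/(167 + 148))*(4519 - 43019) = (-48613 + 8/315)*(-38500) = -15313087/315*(-38500) = 16844395700/9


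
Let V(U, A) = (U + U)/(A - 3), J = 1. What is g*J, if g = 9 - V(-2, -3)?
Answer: 25/3 ≈ 8.3333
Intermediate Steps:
V(U, A) = 2*U/(-3 + A) (V(U, A) = (2*U)/(-3 + A) = 2*U/(-3 + A))
g = 25/3 (g = 9 - 2*(-2)/(-3 - 3) = 9 - 2*(-2)/(-6) = 9 - 2*(-2)*(-1)/6 = 9 - 1*⅔ = 9 - ⅔ = 25/3 ≈ 8.3333)
g*J = (25/3)*1 = 25/3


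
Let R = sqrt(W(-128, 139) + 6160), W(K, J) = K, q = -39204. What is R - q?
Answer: 39204 + 4*sqrt(377) ≈ 39282.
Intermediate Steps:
R = 4*sqrt(377) (R = sqrt(-128 + 6160) = sqrt(6032) = 4*sqrt(377) ≈ 77.666)
R - q = 4*sqrt(377) - 1*(-39204) = 4*sqrt(377) + 39204 = 39204 + 4*sqrt(377)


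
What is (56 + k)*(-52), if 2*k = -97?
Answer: -390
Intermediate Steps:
k = -97/2 (k = (½)*(-97) = -97/2 ≈ -48.500)
(56 + k)*(-52) = (56 - 97/2)*(-52) = (15/2)*(-52) = -390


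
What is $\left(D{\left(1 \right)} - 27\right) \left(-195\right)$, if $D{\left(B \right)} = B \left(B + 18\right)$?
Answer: $1560$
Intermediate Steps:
$D{\left(B \right)} = B \left(18 + B\right)$
$\left(D{\left(1 \right)} - 27\right) \left(-195\right) = \left(1 \left(18 + 1\right) - 27\right) \left(-195\right) = \left(1 \cdot 19 - 27\right) \left(-195\right) = \left(19 - 27\right) \left(-195\right) = \left(-8\right) \left(-195\right) = 1560$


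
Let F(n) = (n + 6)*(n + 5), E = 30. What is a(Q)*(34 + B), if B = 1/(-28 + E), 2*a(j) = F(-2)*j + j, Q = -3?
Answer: -2691/4 ≈ -672.75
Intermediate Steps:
F(n) = (5 + n)*(6 + n) (F(n) = (6 + n)*(5 + n) = (5 + n)*(6 + n))
a(j) = 13*j/2 (a(j) = ((30 + (-2)² + 11*(-2))*j + j)/2 = ((30 + 4 - 22)*j + j)/2 = (12*j + j)/2 = (13*j)/2 = 13*j/2)
B = ½ (B = 1/(-28 + 30) = 1/2 = ½ ≈ 0.50000)
a(Q)*(34 + B) = ((13/2)*(-3))*(34 + ½) = -39/2*69/2 = -2691/4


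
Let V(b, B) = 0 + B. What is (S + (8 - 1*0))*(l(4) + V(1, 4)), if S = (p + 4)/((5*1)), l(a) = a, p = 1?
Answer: 72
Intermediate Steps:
V(b, B) = B
S = 1 (S = (1 + 4)/((5*1)) = 5/5 = 5*(⅕) = 1)
(S + (8 - 1*0))*(l(4) + V(1, 4)) = (1 + (8 - 1*0))*(4 + 4) = (1 + (8 + 0))*8 = (1 + 8)*8 = 9*8 = 72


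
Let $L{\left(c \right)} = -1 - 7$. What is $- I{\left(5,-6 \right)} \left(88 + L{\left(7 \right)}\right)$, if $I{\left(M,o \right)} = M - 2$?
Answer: $-240$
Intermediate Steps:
$L{\left(c \right)} = -8$ ($L{\left(c \right)} = -1 - 7 = -8$)
$I{\left(M,o \right)} = -2 + M$
$- I{\left(5,-6 \right)} \left(88 + L{\left(7 \right)}\right) = - (-2 + 5) \left(88 - 8\right) = \left(-1\right) 3 \cdot 80 = \left(-3\right) 80 = -240$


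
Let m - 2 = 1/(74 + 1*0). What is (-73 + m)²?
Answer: 27594009/5476 ≈ 5039.1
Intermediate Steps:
m = 149/74 (m = 2 + 1/(74 + 1*0) = 2 + 1/(74 + 0) = 2 + 1/74 = 149/74 ≈ 2.0135)
(-73 + m)² = (-73 + 149/74)² = (-5253/74)² = 27594009/5476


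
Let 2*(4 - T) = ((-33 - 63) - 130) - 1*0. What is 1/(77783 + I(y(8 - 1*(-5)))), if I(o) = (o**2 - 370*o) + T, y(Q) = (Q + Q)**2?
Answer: 1/284756 ≈ 3.5118e-6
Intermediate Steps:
T = 117 (T = 4 - (((-33 - 63) - 130) - 1*0)/2 = 4 - ((-96 - 130) + 0)/2 = 4 - (-226 + 0)/2 = 4 - 1/2*(-226) = 4 + 113 = 117)
y(Q) = 4*Q**2 (y(Q) = (2*Q)**2 = 4*Q**2)
I(o) = 117 + o**2 - 370*o (I(o) = (o**2 - 370*o) + 117 = 117 + o**2 - 370*o)
1/(77783 + I(y(8 - 1*(-5)))) = 1/(77783 + (117 + (4*(8 - 1*(-5))**2)**2 - 1480*(8 - 1*(-5))**2)) = 1/(77783 + (117 + (4*(8 + 5)**2)**2 - 1480*(8 + 5)**2)) = 1/(77783 + (117 + (4*13**2)**2 - 1480*13**2)) = 1/(77783 + (117 + (4*169)**2 - 1480*169)) = 1/(77783 + (117 + 676**2 - 370*676)) = 1/(77783 + (117 + 456976 - 250120)) = 1/(77783 + 206973) = 1/284756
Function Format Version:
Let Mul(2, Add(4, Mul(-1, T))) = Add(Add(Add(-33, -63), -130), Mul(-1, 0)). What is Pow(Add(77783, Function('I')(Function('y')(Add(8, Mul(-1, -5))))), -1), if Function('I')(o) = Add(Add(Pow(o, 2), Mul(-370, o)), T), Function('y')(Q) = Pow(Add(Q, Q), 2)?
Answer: Rational(1, 284756) ≈ 3.5118e-6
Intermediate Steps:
T = 117 (T = Add(4, Mul(Rational(-1, 2), Add(Add(Add(-33, -63), -130), Mul(-1, 0)))) = Add(4, Mul(Rational(-1, 2), Add(Add(-96, -130), 0))) = Add(4, Mul(Rational(-1, 2), Add(-226, 0))) = Add(4, Mul(Rational(-1, 2), -226)) = Add(4, 113) = 117)
Function('y')(Q) = Mul(4, Pow(Q, 2)) (Function('y')(Q) = Pow(Mul(2, Q), 2) = Mul(4, Pow(Q, 2)))
Function('I')(o) = Add(117, Pow(o, 2), Mul(-370, o)) (Function('I')(o) = Add(Add(Pow(o, 2), Mul(-370, o)), 117) = Add(117, Pow(o, 2), Mul(-370, o)))
Pow(Add(77783, Function('I')(Function('y')(Add(8, Mul(-1, -5))))), -1) = Pow(Add(77783, Add(117, Pow(Mul(4, Pow(Add(8, Mul(-1, -5)), 2)), 2), Mul(-370, Mul(4, Pow(Add(8, Mul(-1, -5)), 2))))), -1) = Pow(Add(77783, Add(117, Pow(Mul(4, Pow(Add(8, 5), 2)), 2), Mul(-370, Mul(4, Pow(Add(8, 5), 2))))), -1) = Pow(Add(77783, Add(117, Pow(Mul(4, Pow(13, 2)), 2), Mul(-370, Mul(4, Pow(13, 2))))), -1) = Pow(Add(77783, Add(117, Pow(Mul(4, 169), 2), Mul(-370, Mul(4, 169)))), -1) = Pow(Add(77783, Add(117, Pow(676, 2), Mul(-370, 676))), -1) = Pow(Add(77783, Add(117, 456976, -250120)), -1) = Pow(Add(77783, 206973), -1) = Pow(284756, -1) = Rational(1, 284756)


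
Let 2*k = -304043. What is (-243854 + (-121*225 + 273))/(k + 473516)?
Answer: -541612/642989 ≈ -0.84233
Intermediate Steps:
k = -304043/2 (k = (½)*(-304043) = -304043/2 ≈ -1.5202e+5)
(-243854 + (-121*225 + 273))/(k + 473516) = (-243854 + (-121*225 + 273))/(-304043/2 + 473516) = (-243854 + (-27225 + 273))/(642989/2) = (-243854 - 26952)*(2/642989) = -270806*2/642989 = -541612/642989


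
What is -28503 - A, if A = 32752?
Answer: -61255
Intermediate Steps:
-28503 - A = -28503 - 1*32752 = -28503 - 32752 = -61255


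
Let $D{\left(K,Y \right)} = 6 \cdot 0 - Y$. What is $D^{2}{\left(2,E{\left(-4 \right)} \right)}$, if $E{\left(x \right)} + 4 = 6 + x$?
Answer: $4$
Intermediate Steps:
$E{\left(x \right)} = 2 + x$ ($E{\left(x \right)} = -4 + \left(6 + x\right) = 2 + x$)
$D{\left(K,Y \right)} = - Y$ ($D{\left(K,Y \right)} = 0 - Y = - Y$)
$D^{2}{\left(2,E{\left(-4 \right)} \right)} = \left(- (2 - 4)\right)^{2} = \left(\left(-1\right) \left(-2\right)\right)^{2} = 2^{2} = 4$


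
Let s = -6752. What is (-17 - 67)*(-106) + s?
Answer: 2152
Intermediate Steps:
(-17 - 67)*(-106) + s = (-17 - 67)*(-106) - 6752 = -84*(-106) - 6752 = 8904 - 6752 = 2152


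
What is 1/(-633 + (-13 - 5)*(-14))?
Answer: -1/381 ≈ -0.0026247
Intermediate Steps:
1/(-633 + (-13 - 5)*(-14)) = 1/(-633 - 18*(-14)) = 1/(-633 + 252) = 1/(-381) = -1/381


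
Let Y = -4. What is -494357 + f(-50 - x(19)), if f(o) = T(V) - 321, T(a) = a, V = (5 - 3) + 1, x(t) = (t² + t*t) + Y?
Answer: -494675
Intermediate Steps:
x(t) = -4 + 2*t² (x(t) = (t² + t*t) - 4 = (t² + t²) - 4 = 2*t² - 4 = -4 + 2*t²)
V = 3 (V = 2 + 1 = 3)
f(o) = -318 (f(o) = 3 - 321 = -318)
-494357 + f(-50 - x(19)) = -494357 - 318 = -494675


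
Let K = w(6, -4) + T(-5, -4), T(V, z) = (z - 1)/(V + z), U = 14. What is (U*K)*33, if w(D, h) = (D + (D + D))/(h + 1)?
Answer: -7546/3 ≈ -2515.3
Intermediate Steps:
w(D, h) = 3*D/(1 + h) (w(D, h) = (D + 2*D)/(1 + h) = (3*D)/(1 + h) = 3*D/(1 + h))
T(V, z) = (-1 + z)/(V + z)
K = -49/9 (K = 3*6/(1 - 4) + (-1 - 4)/(-5 - 4) = 3*6/(-3) - 5/(-9) = 3*6*(-1/3) - 1/9*(-5) = -6 + 5/9 = -49/9 ≈ -5.4444)
(U*K)*33 = (14*(-49/9))*33 = -686/9*33 = -7546/3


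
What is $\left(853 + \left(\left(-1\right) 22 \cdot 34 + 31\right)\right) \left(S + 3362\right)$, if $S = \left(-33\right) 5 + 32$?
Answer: $439144$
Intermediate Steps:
$S = -133$ ($S = -165 + 32 = -133$)
$\left(853 + \left(\left(-1\right) 22 \cdot 34 + 31\right)\right) \left(S + 3362\right) = \left(853 + \left(\left(-1\right) 22 \cdot 34 + 31\right)\right) \left(-133 + 3362\right) = \left(853 + \left(\left(-22\right) 34 + 31\right)\right) 3229 = \left(853 + \left(-748 + 31\right)\right) 3229 = \left(853 - 717\right) 3229 = 136 \cdot 3229 = 439144$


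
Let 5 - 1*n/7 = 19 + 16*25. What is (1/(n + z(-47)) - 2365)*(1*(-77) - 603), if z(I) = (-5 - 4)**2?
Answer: 4530300080/2817 ≈ 1.6082e+6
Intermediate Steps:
z(I) = 81 (z(I) = (-9)**2 = 81)
n = -2898 (n = 35 - 7*(19 + 16*25) = 35 - 7*(19 + 400) = 35 - 7*419 = 35 - 2933 = -2898)
(1/(n + z(-47)) - 2365)*(1*(-77) - 603) = (1/(-2898 + 81) - 2365)*(1*(-77) - 603) = (1/(-2817) - 2365)*(-77 - 603) = (-1/2817 - 2365)*(-680) = -6662206/2817*(-680) = 4530300080/2817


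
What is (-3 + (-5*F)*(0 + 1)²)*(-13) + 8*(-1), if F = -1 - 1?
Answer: -99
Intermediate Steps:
F = -2
(-3 + (-5*F)*(0 + 1)²)*(-13) + 8*(-1) = (-3 + (-5*(-2))*(0 + 1)²)*(-13) + 8*(-1) = (-3 + 10*1²)*(-13) - 8 = (-3 + 10*1)*(-13) - 8 = (-3 + 10)*(-13) - 8 = 7*(-13) - 8 = -91 - 8 = -99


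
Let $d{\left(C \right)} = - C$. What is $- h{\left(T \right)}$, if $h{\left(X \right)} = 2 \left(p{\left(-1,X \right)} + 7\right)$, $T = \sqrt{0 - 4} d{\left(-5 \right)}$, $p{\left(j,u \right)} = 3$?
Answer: $-20$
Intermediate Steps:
$T = 10 i$ ($T = \sqrt{0 - 4} \left(\left(-1\right) \left(-5\right)\right) = \sqrt{-4} \cdot 5 = 2 i 5 = 10 i \approx 10.0 i$)
$h{\left(X \right)} = 20$ ($h{\left(X \right)} = 2 \left(3 + 7\right) = 2 \cdot 10 = 20$)
$- h{\left(T \right)} = \left(-1\right) 20 = -20$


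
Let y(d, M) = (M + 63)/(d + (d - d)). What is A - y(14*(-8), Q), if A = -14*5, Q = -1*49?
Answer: -559/8 ≈ -69.875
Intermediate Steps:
Q = -49
A = -70
y(d, M) = (63 + M)/d (y(d, M) = (63 + M)/(d + 0) = (63 + M)/d)
A - y(14*(-8), Q) = -70 - (63 - 49)/(14*(-8)) = -70 - 14/(-112) = -70 - (-1)*14/112 = -70 - 1*(-1/8) = -70 + 1/8 = -559/8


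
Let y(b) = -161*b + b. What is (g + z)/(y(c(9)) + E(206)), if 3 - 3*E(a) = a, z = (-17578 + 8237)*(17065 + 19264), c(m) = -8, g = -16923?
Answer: -1018098336/3637 ≈ -2.7993e+5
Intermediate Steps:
z = -339349189 (z = -9341*36329 = -339349189)
E(a) = 1 - a/3
y(b) = -160*b
(g + z)/(y(c(9)) + E(206)) = (-16923 - 339349189)/(-160*(-8) + (1 - ⅓*206)) = -339366112/(1280 + (1 - 206/3)) = -339366112/(1280 - 203/3) = -339366112/3637/3 = -339366112*3/3637 = -1018098336/3637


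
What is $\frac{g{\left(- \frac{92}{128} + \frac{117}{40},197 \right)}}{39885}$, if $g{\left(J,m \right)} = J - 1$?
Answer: $\frac{193}{6381600} \approx 3.0243 \cdot 10^{-5}$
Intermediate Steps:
$g{\left(J,m \right)} = -1 + J$ ($g{\left(J,m \right)} = J - 1 = -1 + J$)
$\frac{g{\left(- \frac{92}{128} + \frac{117}{40},197 \right)}}{39885} = \frac{-1 + \left(- \frac{92}{128} + \frac{117}{40}\right)}{39885} = \left(-1 + \left(\left(-92\right) \frac{1}{128} + 117 \cdot \frac{1}{40}\right)\right) \frac{1}{39885} = \left(-1 + \left(- \frac{23}{32} + \frac{117}{40}\right)\right) \frac{1}{39885} = \left(-1 + \frac{353}{160}\right) \frac{1}{39885} = \frac{193}{160} \cdot \frac{1}{39885} = \frac{193}{6381600}$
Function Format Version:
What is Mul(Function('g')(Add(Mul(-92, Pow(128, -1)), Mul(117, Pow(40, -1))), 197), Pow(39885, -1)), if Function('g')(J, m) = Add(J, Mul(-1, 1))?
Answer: Rational(193, 6381600) ≈ 3.0243e-5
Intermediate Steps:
Function('g')(J, m) = Add(-1, J) (Function('g')(J, m) = Add(J, -1) = Add(-1, J))
Mul(Function('g')(Add(Mul(-92, Pow(128, -1)), Mul(117, Pow(40, -1))), 197), Pow(39885, -1)) = Mul(Add(-1, Add(Mul(-92, Pow(128, -1)), Mul(117, Pow(40, -1)))), Pow(39885, -1)) = Mul(Add(-1, Add(Mul(-92, Rational(1, 128)), Mul(117, Rational(1, 40)))), Rational(1, 39885)) = Mul(Add(-1, Add(Rational(-23, 32), Rational(117, 40))), Rational(1, 39885)) = Mul(Add(-1, Rational(353, 160)), Rational(1, 39885)) = Mul(Rational(193, 160), Rational(1, 39885)) = Rational(193, 6381600)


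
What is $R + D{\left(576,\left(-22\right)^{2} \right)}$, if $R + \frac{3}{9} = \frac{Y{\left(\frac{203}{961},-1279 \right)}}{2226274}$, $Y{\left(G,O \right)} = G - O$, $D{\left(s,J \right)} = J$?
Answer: $\frac{1552172321290}{3209173971} \approx 483.67$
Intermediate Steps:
$R = - \frac{1067880674}{3209173971}$ ($R = - \frac{1}{3} + \frac{\frac{203}{961} - -1279}{2226274} = - \frac{1}{3} + \left(203 \cdot \frac{1}{961} + 1279\right) \frac{1}{2226274} = - \frac{1}{3} + \left(\frac{203}{961} + 1279\right) \frac{1}{2226274} = - \frac{1}{3} + \frac{1229322}{961} \cdot \frac{1}{2226274} = - \frac{1}{3} + \frac{614661}{1069724657} = - \frac{1067880674}{3209173971} \approx -0.33276$)
$R + D{\left(576,\left(-22\right)^{2} \right)} = - \frac{1067880674}{3209173971} + \left(-22\right)^{2} = - \frac{1067880674}{3209173971} + 484 = \frac{1552172321290}{3209173971}$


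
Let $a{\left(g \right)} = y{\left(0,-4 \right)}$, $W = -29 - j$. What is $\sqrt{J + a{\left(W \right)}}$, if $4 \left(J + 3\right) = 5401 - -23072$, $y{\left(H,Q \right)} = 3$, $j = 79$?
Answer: $\frac{\sqrt{28473}}{2} \approx 84.37$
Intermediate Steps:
$W = -108$ ($W = -29 - 79 = -108$)
$a{\left(g \right)} = 3$
$J = \frac{28461}{4}$ ($J = -3 + \frac{5401 - -23072}{4} = -3 + \frac{5401 + 23072}{4} = -3 + \frac{1}{4} \cdot 28473 = -3 + \frac{28473}{4} = \frac{28461}{4} \approx 7115.3$)
$\sqrt{J + a{\left(W \right)}} = \sqrt{\frac{28461}{4} + 3} = \sqrt{\frac{28473}{4}} = \frac{\sqrt{28473}}{2}$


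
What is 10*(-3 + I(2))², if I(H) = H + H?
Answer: 10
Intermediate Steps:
I(H) = 2*H
10*(-3 + I(2))² = 10*(-3 + 2*2)² = 10*(-3 + 4)² = 10*1² = 10*1 = 10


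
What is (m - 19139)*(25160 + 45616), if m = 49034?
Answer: 2115848520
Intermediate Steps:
(m - 19139)*(25160 + 45616) = (49034 - 19139)*(25160 + 45616) = 29895*70776 = 2115848520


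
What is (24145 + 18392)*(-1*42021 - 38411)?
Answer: -3421335984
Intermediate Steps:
(24145 + 18392)*(-1*42021 - 38411) = 42537*(-42021 - 38411) = 42537*(-80432) = -3421335984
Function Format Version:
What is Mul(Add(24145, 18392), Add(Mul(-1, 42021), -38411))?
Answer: -3421335984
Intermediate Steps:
Mul(Add(24145, 18392), Add(Mul(-1, 42021), -38411)) = Mul(42537, Add(-42021, -38411)) = Mul(42537, -80432) = -3421335984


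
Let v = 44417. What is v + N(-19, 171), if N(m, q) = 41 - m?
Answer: 44477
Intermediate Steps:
v + N(-19, 171) = 44417 + (41 - 1*(-19)) = 44417 + (41 + 19) = 44417 + 60 = 44477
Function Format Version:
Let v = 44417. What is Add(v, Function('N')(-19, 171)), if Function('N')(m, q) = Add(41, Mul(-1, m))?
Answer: 44477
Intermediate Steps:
Add(v, Function('N')(-19, 171)) = Add(44417, Add(41, Mul(-1, -19))) = Add(44417, Add(41, 19)) = Add(44417, 60) = 44477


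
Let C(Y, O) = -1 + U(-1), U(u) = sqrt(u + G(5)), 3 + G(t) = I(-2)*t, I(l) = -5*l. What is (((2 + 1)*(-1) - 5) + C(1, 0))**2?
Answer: (-9 + sqrt(46))**2 ≈ 4.9181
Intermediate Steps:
G(t) = -3 + 10*t (G(t) = -3 + (-5*(-2))*t = -3 + 10*t)
U(u) = sqrt(47 + u) (U(u) = sqrt(u + (-3 + 10*5)) = sqrt(u + (-3 + 50)) = sqrt(u + 47) = sqrt(47 + u))
C(Y, O) = -1 + sqrt(46) (C(Y, O) = -1 + sqrt(47 - 1) = -1 + sqrt(46))
(((2 + 1)*(-1) - 5) + C(1, 0))**2 = (((2 + 1)*(-1) - 5) + (-1 + sqrt(46)))**2 = ((3*(-1) - 5) + (-1 + sqrt(46)))**2 = ((-3 - 5) + (-1 + sqrt(46)))**2 = (-8 + (-1 + sqrt(46)))**2 = (-9 + sqrt(46))**2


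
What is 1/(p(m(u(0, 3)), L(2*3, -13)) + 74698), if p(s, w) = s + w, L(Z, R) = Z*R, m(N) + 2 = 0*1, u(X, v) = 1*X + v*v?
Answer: 1/74618 ≈ 1.3402e-5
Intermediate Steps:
u(X, v) = X + v**2
m(N) = -2 (m(N) = -2 + 0*1 = -2 + 0 = -2)
L(Z, R) = R*Z
1/(p(m(u(0, 3)), L(2*3, -13)) + 74698) = 1/((-2 - 26*3) + 74698) = 1/((-2 - 13*6) + 74698) = 1/((-2 - 78) + 74698) = 1/(-80 + 74698) = 1/74618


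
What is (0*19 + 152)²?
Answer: 23104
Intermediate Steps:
(0*19 + 152)² = (0 + 152)² = 152² = 23104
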